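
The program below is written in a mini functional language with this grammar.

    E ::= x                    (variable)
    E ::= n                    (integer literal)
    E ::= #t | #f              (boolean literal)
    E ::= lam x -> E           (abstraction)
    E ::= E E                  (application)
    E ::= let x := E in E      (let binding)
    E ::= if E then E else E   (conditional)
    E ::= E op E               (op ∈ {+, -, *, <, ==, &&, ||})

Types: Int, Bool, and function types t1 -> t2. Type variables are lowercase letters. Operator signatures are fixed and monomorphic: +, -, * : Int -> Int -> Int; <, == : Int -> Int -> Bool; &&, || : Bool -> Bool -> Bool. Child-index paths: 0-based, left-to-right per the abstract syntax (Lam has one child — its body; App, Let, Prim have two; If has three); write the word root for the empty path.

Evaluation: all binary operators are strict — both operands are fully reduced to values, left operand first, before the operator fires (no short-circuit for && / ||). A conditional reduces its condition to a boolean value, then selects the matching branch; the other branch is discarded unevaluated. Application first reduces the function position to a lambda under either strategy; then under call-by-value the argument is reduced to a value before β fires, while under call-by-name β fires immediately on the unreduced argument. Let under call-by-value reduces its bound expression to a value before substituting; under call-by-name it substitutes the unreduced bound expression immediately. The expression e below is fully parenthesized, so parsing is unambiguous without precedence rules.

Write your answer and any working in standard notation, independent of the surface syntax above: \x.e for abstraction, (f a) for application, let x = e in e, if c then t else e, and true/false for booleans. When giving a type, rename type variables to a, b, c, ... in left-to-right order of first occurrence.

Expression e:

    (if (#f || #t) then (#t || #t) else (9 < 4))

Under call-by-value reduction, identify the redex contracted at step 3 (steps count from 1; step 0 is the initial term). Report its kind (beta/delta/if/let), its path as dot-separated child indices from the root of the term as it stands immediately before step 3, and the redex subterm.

Working:
step 0: (if (false || true) then (true || true) else (9 < 4))
step 1: [delta@0] (if true then (true || true) else (9 < 4))
step 2: [if@root] (true || true)
step 3: [delta@root] true

Answer: delta at root : (true || true)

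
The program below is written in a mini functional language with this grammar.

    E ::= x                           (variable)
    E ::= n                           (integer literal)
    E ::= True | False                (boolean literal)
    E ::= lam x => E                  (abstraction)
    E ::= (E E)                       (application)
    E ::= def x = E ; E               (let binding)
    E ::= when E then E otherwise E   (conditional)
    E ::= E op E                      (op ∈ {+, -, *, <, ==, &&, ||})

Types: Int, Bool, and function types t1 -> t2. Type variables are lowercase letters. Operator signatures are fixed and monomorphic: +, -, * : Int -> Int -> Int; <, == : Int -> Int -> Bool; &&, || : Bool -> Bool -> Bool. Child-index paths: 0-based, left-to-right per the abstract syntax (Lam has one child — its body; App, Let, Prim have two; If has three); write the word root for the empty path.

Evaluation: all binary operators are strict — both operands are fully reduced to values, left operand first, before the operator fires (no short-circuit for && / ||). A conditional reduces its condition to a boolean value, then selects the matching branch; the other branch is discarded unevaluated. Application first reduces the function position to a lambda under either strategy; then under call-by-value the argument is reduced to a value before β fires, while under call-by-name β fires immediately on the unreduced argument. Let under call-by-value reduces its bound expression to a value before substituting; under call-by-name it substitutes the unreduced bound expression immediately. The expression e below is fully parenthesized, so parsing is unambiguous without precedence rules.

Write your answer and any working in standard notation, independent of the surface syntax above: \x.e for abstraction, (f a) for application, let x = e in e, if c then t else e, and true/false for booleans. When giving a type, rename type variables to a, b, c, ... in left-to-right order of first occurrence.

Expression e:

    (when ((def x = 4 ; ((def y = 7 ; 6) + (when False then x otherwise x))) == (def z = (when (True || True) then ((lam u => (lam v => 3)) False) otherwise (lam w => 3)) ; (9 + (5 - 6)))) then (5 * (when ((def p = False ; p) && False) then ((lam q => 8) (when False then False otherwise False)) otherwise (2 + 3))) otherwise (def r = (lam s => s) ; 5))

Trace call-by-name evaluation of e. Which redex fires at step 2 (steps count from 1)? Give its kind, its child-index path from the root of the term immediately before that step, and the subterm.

Answer: let at 0.0.0 : (let y = 7 in 6)

Trace:
step 0: (if ((let x = 4 in ((let y = 7 in 6) + (if false then x else x))) == (let z = (if (true || true) then ((\u.(\v.3)) false) else (\w.3)) in (9 + (5 - 6)))) then (5 * (if ((let p = false in p) && false) then ((\q.8) (if false then false else false)) else (2 + 3))) else (let r = (\s.s) in 5))
step 1: [let@0.0] (if (((let y = 7 in 6) + (if false then 4 else 4)) == (let z = (if (true || true) then ((\u.(\v.3)) false) else (\w.3)) in (9 + (5 - 6)))) then (5 * (if ((let p = false in p) && false) then ((\q.8) (if false then false else false)) else (2 + 3))) else (let r = (\s.s) in 5))
step 2: [let@0.0.0] (if ((6 + (if false then 4 else 4)) == (let z = (if (true || true) then ((\u.(\v.3)) false) else (\w.3)) in (9 + (5 - 6)))) then (5 * (if ((let p = false in p) && false) then ((\q.8) (if false then false else false)) else (2 + 3))) else (let r = (\s.s) in 5))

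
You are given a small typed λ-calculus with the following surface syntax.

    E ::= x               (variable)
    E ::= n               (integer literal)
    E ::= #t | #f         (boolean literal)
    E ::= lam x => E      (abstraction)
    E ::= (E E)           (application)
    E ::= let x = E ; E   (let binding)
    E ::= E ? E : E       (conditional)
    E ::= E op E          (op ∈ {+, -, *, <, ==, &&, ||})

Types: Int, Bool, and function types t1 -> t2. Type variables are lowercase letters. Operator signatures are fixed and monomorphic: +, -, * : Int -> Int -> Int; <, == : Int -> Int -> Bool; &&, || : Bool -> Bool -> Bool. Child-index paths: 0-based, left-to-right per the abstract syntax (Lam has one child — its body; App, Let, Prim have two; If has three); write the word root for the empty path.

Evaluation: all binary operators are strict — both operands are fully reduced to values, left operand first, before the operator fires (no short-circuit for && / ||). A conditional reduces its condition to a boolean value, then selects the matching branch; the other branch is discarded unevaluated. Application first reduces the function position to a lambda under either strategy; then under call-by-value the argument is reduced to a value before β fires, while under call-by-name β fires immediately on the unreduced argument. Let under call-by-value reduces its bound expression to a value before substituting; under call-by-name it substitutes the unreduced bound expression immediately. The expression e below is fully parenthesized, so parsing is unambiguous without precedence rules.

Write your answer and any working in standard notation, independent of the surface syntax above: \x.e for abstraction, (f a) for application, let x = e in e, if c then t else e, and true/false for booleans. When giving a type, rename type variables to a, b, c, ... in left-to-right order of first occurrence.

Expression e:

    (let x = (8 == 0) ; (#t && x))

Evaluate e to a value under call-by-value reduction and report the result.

Answer: false

Derivation:
step 0: (let x = (8 == 0) in (true && x))
step 1: [delta@0] (let x = false in (true && x))
step 2: [let@root] (true && false)
step 3: [delta@root] false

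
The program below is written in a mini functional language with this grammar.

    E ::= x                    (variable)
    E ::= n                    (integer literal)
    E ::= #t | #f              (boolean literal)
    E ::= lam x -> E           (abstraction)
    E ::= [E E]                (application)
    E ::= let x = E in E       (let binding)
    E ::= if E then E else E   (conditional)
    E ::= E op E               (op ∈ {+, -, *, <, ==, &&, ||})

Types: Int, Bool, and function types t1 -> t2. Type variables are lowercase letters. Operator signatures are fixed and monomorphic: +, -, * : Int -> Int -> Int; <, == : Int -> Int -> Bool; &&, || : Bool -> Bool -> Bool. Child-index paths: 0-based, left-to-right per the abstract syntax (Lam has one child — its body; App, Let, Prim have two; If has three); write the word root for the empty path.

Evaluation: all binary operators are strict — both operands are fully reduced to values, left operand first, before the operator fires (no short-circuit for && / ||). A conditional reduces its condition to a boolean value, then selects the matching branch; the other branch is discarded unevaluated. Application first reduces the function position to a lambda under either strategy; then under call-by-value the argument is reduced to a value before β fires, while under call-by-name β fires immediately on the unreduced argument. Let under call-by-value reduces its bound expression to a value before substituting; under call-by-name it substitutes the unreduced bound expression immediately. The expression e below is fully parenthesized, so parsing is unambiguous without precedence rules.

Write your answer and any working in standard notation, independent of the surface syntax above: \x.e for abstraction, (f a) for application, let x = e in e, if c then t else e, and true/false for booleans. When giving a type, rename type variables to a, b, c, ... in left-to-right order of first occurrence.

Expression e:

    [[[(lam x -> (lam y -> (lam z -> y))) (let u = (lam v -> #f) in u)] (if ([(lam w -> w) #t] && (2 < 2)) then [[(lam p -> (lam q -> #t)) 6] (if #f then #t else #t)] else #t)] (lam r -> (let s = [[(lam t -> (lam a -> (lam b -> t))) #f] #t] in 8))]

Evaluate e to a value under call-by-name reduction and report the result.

Derivation:
step 0: ((((\x.(\y.(\z.y))) (let u = (\v.false) in u)) (if (((\w.w) true) && (2 < 2)) then (((\p.(\q.true)) 6) (if false then true else true)) else true)) (\r.(let s = (((\t.(\a.(\b.t))) false) true) in 8)))
step 1: [beta@0.0] (((\y.(\z.y)) (if (((\w.w) true) && (2 < 2)) then (((\p.(\q.true)) 6) (if false then true else true)) else true)) (\r.(let s = (((\t.(\a.(\b.t))) false) true) in 8)))
step 2: [beta@0] ((\z.(if (((\w.w) true) && (2 < 2)) then (((\p.(\q.true)) 6) (if false then true else true)) else true)) (\r.(let s = (((\t.(\a.(\b.t))) false) true) in 8)))
step 3: [beta@root] (if (((\w.w) true) && (2 < 2)) then (((\p.(\q.true)) 6) (if false then true else true)) else true)
step 4: [beta@0.0] (if (true && (2 < 2)) then (((\p.(\q.true)) 6) (if false then true else true)) else true)
step 5: [delta@0.1] (if (true && false) then (((\p.(\q.true)) 6) (if false then true else true)) else true)
step 6: [delta@0] (if false then (((\p.(\q.true)) 6) (if false then true else true)) else true)
step 7: [if@root] true

Answer: true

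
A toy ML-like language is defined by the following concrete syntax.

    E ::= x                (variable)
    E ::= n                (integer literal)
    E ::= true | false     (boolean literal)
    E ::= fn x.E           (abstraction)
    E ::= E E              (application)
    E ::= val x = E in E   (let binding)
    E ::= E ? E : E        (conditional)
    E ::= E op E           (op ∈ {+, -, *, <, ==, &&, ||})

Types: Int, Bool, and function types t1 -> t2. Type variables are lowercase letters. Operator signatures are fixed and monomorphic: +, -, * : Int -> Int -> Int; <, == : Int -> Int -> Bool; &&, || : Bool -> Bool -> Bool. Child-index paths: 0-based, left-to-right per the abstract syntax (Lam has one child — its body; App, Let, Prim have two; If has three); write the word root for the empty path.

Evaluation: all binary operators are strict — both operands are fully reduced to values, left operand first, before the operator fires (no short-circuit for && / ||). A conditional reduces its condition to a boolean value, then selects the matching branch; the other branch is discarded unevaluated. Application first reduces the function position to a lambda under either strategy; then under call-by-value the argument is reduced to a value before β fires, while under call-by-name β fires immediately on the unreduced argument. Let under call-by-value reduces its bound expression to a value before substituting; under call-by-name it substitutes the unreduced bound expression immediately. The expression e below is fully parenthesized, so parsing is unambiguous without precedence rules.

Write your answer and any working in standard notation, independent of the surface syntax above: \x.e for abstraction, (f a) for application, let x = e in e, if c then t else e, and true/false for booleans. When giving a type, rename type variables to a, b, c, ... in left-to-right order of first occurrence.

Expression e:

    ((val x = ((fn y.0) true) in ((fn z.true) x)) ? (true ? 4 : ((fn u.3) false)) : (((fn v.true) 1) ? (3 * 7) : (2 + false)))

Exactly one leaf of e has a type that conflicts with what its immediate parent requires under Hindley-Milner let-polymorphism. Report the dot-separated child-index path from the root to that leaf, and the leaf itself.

Trace:
\y._ : a -> Int
  unify a -> Int ~ Bool -> b
  unify a ~ Bool
  unify Int ~ b
_ _ : Int
let x : Int
\z._ : c -> Bool
x : Int
  unify c -> Bool ~ Int -> d
  unify c ~ Int
  unify Bool ~ d
_ _ : Bool
  unify Bool ~ Bool
  unify Bool ~ Bool
\u._ : e -> Int
  unify e -> Int ~ Bool -> f
  unify e ~ Bool
  unify Int ~ f
_ _ : Int
  unify Int ~ Int
\v._ : g -> Bool
  unify g -> Bool ~ Int -> h
  unify g ~ Int
  unify Bool ~ h
_ _ : Bool
  unify Bool ~ Bool
  unify Int ~ Int
  unify Int ~ Int
  unify Int ~ Int
  unify Bool ~ Int
  FAIL: mismatch Bool ~ Int

Answer: 2.2.1 : false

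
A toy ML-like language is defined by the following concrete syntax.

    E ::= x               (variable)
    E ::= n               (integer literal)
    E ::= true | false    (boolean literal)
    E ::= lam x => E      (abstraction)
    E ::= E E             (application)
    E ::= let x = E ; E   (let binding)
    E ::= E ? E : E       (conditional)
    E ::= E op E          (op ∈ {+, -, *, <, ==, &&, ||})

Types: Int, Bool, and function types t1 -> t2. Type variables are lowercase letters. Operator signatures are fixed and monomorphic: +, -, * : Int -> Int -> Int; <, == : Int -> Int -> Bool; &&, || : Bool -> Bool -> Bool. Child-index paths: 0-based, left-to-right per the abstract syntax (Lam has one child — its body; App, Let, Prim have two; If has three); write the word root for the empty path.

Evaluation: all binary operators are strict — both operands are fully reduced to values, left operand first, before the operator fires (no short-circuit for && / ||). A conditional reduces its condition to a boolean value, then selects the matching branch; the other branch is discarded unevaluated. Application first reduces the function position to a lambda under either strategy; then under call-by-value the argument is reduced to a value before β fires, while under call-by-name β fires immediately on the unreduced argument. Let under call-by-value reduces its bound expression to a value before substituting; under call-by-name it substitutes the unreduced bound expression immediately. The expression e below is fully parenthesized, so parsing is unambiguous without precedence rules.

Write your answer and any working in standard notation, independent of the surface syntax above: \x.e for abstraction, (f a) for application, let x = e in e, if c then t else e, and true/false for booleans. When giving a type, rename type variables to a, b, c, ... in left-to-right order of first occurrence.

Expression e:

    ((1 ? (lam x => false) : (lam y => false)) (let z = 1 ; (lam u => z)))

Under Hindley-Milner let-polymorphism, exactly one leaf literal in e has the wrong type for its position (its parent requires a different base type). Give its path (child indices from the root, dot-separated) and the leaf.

Derivation:
  unify Int ~ Bool
  FAIL: mismatch Int ~ Bool

Answer: 0.0 : 1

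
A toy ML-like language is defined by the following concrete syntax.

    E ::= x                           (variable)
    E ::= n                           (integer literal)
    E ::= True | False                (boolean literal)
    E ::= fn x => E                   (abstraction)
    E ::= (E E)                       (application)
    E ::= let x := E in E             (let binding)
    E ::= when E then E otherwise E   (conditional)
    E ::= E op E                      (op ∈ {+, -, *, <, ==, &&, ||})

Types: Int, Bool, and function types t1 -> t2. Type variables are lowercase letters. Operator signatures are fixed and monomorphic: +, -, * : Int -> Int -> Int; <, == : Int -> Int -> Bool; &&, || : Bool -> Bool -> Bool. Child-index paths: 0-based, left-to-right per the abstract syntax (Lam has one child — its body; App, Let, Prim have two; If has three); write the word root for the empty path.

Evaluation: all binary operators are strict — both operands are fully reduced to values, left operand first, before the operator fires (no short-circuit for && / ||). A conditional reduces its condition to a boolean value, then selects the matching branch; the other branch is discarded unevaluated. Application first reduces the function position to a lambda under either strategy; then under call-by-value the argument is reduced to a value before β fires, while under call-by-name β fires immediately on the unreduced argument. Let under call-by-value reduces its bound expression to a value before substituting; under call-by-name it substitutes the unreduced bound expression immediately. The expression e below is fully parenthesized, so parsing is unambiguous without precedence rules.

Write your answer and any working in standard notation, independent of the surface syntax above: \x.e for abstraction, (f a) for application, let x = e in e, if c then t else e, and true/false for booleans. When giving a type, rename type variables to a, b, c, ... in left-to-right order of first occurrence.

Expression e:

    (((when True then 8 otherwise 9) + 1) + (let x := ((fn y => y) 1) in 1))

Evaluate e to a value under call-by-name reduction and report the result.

Answer: 10

Derivation:
step 0: (((if true then 8 else 9) + 1) + (let x = ((\y.y) 1) in 1))
step 1: [if@0.0] ((8 + 1) + (let x = ((\y.y) 1) in 1))
step 2: [delta@0] (9 + (let x = ((\y.y) 1) in 1))
step 3: [let@1] (9 + 1)
step 4: [delta@root] 10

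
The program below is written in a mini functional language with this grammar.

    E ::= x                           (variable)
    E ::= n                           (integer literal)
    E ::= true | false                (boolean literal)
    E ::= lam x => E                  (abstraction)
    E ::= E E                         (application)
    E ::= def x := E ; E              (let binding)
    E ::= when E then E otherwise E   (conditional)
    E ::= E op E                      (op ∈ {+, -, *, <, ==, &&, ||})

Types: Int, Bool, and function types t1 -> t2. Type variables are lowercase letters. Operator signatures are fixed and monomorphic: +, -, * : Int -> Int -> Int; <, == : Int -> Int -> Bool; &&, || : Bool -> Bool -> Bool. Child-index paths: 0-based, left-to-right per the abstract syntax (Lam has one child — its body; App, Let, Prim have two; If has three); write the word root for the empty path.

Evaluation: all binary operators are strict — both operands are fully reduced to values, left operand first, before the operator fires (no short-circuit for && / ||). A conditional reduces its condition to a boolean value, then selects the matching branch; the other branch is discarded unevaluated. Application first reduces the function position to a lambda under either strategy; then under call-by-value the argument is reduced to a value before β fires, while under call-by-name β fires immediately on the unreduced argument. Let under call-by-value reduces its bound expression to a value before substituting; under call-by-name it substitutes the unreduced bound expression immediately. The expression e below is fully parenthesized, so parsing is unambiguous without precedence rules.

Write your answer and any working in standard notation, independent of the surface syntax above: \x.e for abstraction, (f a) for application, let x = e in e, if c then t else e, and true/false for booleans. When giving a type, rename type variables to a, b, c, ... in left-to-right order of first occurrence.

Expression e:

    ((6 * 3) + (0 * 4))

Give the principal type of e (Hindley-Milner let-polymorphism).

Working:
  unify Int ~ Int
  unify Int ~ Int
  unify Int ~ Int
  unify Int ~ Int
  unify Int ~ Int
  unify Int ~ Int

Answer: Int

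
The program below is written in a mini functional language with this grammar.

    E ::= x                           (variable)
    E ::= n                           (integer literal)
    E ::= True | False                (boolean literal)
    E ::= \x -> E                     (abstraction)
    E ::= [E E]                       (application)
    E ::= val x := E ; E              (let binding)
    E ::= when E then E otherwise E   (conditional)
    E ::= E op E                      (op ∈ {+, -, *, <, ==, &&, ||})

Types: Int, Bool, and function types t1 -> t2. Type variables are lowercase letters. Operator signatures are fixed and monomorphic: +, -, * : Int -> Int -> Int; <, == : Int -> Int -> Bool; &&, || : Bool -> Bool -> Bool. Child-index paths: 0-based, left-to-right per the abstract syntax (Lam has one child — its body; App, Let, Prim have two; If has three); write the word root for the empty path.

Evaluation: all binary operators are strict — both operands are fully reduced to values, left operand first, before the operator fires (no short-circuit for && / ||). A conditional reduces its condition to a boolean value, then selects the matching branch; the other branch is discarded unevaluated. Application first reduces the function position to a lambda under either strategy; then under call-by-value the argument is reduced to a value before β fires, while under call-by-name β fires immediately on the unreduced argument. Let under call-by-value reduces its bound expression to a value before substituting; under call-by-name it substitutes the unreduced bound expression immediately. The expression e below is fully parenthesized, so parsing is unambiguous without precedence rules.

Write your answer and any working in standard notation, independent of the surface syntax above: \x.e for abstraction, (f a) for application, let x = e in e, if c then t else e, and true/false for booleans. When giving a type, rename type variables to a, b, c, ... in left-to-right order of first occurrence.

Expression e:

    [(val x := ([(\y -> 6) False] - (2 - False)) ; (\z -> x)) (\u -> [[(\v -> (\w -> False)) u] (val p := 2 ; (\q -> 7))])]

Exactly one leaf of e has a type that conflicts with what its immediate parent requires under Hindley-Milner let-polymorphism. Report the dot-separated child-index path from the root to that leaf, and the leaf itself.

Answer: 0.0.1.1 : false

Working:
\y._ : a -> Int
  unify a -> Int ~ Bool -> b
  unify a ~ Bool
  unify Int ~ b
_ _ : Int
  unify Int ~ Int
  unify Int ~ Int
  unify Bool ~ Int
  FAIL: mismatch Bool ~ Int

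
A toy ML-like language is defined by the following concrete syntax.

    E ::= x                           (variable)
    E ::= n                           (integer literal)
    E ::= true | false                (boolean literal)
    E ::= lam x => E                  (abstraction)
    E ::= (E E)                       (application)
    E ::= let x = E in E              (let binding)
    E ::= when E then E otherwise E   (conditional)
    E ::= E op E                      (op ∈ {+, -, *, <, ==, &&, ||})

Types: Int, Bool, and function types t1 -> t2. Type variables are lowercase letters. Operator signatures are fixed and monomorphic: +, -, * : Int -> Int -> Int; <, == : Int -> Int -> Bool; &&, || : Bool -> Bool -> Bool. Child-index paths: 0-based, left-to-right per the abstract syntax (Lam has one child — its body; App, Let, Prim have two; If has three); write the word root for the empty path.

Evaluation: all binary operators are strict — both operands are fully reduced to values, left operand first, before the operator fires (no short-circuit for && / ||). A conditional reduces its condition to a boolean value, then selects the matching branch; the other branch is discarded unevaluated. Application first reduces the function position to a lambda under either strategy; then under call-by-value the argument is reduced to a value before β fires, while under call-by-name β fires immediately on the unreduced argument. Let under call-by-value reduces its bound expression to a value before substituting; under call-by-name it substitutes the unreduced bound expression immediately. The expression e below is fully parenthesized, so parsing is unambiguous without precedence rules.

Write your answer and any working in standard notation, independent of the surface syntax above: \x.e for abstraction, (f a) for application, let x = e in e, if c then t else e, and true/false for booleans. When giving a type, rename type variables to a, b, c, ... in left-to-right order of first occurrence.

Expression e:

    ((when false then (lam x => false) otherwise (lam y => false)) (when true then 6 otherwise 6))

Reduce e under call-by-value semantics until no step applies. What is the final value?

Working:
step 0: ((if false then (\x.false) else (\y.false)) (if true then 6 else 6))
step 1: [if@0] ((\y.false) (if true then 6 else 6))
step 2: [if@1] ((\y.false) 6)
step 3: [beta@root] false

Answer: false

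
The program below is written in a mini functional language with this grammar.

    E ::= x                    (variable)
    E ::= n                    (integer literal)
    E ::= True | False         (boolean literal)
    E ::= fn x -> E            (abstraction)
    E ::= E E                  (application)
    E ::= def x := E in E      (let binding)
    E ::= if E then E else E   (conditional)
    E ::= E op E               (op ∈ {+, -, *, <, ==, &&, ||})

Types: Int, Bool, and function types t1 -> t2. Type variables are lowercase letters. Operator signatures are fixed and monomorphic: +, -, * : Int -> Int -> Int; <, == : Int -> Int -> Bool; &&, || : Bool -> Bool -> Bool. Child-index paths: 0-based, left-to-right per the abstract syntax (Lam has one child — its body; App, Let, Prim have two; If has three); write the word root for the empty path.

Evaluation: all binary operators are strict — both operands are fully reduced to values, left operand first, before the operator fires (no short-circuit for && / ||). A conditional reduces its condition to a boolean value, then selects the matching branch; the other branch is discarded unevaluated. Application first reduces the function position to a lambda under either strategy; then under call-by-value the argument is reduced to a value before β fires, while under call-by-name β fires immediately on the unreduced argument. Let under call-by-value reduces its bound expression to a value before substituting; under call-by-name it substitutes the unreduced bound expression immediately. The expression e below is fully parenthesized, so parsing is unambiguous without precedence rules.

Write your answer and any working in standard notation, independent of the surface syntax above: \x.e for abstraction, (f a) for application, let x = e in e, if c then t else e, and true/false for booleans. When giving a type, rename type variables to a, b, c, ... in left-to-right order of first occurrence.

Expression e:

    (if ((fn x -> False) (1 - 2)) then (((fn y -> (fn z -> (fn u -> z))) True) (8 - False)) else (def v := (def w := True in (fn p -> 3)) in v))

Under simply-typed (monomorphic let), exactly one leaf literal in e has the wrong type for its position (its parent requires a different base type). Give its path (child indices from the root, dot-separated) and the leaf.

Answer: 1.1.1 : false

Trace:
\x._ : a -> Bool
  unify Int ~ Int
  unify Int ~ Int
  unify a -> Bool ~ Int -> b
  unify a ~ Int
  unify Bool ~ b
_ _ : Bool
  unify Bool ~ Bool
z : d
\u._ : e -> d
\z._ : d -> e -> d
\y._ : c -> d -> e -> d
  unify c -> d -> e -> d ~ Bool -> f
  unify c ~ Bool
  unify d -> e -> d ~ f
_ _ : d -> e -> d
  unify Int ~ Int
  unify Bool ~ Int
  FAIL: mismatch Bool ~ Int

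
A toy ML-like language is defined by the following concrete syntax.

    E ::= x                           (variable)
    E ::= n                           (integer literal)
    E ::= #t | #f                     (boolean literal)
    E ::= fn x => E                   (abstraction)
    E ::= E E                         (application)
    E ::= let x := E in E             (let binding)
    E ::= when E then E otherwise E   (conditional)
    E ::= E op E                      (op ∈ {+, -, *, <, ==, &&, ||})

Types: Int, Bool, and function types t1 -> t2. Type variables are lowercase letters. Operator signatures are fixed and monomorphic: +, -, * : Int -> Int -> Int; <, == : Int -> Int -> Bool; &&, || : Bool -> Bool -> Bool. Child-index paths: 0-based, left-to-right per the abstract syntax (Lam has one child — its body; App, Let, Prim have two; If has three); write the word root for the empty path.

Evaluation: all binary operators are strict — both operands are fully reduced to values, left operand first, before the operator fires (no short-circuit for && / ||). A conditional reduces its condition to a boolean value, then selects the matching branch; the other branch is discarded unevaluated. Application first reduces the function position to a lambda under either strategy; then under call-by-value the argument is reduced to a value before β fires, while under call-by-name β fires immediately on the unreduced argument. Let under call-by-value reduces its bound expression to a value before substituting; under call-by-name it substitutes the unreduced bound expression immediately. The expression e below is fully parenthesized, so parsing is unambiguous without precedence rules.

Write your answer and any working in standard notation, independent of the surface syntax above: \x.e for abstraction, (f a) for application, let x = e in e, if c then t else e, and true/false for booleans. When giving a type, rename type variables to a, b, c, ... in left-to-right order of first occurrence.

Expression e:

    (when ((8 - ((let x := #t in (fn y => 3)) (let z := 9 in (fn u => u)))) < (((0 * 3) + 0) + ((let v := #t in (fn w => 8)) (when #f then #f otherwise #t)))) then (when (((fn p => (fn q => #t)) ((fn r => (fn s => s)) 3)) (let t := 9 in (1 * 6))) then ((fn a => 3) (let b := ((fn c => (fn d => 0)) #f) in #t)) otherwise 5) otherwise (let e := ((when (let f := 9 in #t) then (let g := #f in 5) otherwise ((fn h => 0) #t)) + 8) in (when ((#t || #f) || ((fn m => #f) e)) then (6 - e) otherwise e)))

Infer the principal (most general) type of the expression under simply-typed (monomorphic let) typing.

Derivation:
  unify Int ~ Int
let x : Bool
\y._ : a -> Int
let z : Int
u : b
\u._ : b -> b
  unify a -> Int ~ (b -> b) -> c
  unify a ~ b -> b
  unify Int ~ c
_ _ : Int
  unify Int ~ Int
  unify Int ~ Int
  unify Int ~ Int
  unify Int ~ Int
  unify Int ~ Int
  unify Int ~ Int
  unify Int ~ Int
let v : Bool
\w._ : d -> Int
  unify Bool ~ Bool
  unify Bool ~ Bool
  unify d -> Int ~ Bool -> e
  unify d ~ Bool
  unify Int ~ e
_ _ : Int
  unify Int ~ Int
  unify Int ~ Int
  unify Bool ~ Bool
\q._ : g -> Bool
\p._ : f -> g -> Bool
s : i
\s._ : i -> i
\r._ : h -> i -> i
  unify h -> i -> i ~ Int -> j
  unify h ~ Int
  unify i -> i ~ j
_ _ : i -> i
  unify f -> g -> Bool ~ (i -> i) -> k
  unify f ~ i -> i
  unify g -> Bool ~ k
_ _ : g -> Bool
let t : Int
  unify Int ~ Int
  unify Int ~ Int
  unify g -> Bool ~ Int -> l
  unify g ~ Int
  unify Bool ~ l
_ _ : Bool
  unify Bool ~ Bool
\a._ : m -> Int
\d._ : o -> Int
\c._ : n -> o -> Int
  unify n -> o -> Int ~ Bool -> p
  unify n ~ Bool
  unify o -> Int ~ p
_ _ : o -> Int
let b : o -> Int
  unify m -> Int ~ Bool -> q
  unify m ~ Bool
  unify Int ~ q
_ _ : Int
  unify Int ~ Int
let f : Int
  unify Bool ~ Bool
let g : Bool
\h._ : r -> Int
  unify r -> Int ~ Bool -> s
  unify r ~ Bool
  unify Int ~ s
_ _ : Int
  unify Int ~ Int
  unify Int ~ Int
  unify Int ~ Int
let e : Int
  unify Bool ~ Bool
  unify Bool ~ Bool
  unify Bool ~ Bool
\m._ : t -> Bool
e : Int
  unify t -> Bool ~ Int -> u
  unify t ~ Int
  unify Bool ~ u
_ _ : Bool
  unify Bool ~ Bool
  unify Bool ~ Bool
  unify Int ~ Int
e : Int
  unify Int ~ Int
e : Int
  unify Int ~ Int
  unify Int ~ Int

Answer: Int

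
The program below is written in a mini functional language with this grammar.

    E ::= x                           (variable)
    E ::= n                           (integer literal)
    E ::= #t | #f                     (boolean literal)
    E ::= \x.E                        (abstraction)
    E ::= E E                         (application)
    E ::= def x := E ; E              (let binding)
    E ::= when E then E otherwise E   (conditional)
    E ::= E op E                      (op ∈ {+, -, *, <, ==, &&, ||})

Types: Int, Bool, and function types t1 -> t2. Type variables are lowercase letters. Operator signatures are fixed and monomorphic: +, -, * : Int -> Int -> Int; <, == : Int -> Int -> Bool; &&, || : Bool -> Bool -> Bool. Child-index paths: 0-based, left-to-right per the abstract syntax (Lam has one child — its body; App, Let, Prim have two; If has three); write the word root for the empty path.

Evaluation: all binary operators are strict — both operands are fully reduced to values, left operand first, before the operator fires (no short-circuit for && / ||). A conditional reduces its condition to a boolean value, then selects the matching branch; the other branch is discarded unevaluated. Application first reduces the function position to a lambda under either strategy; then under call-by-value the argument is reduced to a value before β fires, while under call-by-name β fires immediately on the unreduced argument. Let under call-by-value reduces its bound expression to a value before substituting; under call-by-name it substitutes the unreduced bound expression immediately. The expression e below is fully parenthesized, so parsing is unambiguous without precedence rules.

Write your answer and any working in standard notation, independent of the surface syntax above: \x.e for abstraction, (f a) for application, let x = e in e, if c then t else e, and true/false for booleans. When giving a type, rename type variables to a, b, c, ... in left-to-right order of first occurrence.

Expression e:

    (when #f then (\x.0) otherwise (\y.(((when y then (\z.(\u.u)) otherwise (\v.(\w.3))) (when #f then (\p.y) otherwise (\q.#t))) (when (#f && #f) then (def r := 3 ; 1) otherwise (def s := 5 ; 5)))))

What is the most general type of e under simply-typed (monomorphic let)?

Answer: Bool -> Int

Working:
  unify Bool ~ Bool
\x._ : a -> Int
y : b
  unify b ~ Bool
u : d
\u._ : d -> d
\z._ : c -> d -> d
\w._ : f -> Int
\v._ : e -> f -> Int
  unify c -> d -> d ~ e -> f -> Int
  unify c ~ e
  unify d -> d ~ f -> Int
  unify d ~ f
  unify f ~ Int
  unify Bool ~ Bool
y : Bool
\p._ : g -> Bool
\q._ : h -> Bool
  unify g -> Bool ~ h -> Bool
  unify g ~ h
  unify Bool ~ Bool
  unify e -> Int -> Int ~ (h -> Bool) -> i
  unify e ~ h -> Bool
  unify Int -> Int ~ i
_ _ : Int -> Int
  unify Bool ~ Bool
  unify Bool ~ Bool
  unify Bool ~ Bool
let r : Int
let s : Int
  unify Int ~ Int
  unify Int -> Int ~ Int -> j
  unify Int ~ Int
  unify Int ~ j
_ _ : Int
\y._ : Bool -> Int
  unify a -> Int ~ Bool -> Int
  unify a ~ Bool
  unify Int ~ Int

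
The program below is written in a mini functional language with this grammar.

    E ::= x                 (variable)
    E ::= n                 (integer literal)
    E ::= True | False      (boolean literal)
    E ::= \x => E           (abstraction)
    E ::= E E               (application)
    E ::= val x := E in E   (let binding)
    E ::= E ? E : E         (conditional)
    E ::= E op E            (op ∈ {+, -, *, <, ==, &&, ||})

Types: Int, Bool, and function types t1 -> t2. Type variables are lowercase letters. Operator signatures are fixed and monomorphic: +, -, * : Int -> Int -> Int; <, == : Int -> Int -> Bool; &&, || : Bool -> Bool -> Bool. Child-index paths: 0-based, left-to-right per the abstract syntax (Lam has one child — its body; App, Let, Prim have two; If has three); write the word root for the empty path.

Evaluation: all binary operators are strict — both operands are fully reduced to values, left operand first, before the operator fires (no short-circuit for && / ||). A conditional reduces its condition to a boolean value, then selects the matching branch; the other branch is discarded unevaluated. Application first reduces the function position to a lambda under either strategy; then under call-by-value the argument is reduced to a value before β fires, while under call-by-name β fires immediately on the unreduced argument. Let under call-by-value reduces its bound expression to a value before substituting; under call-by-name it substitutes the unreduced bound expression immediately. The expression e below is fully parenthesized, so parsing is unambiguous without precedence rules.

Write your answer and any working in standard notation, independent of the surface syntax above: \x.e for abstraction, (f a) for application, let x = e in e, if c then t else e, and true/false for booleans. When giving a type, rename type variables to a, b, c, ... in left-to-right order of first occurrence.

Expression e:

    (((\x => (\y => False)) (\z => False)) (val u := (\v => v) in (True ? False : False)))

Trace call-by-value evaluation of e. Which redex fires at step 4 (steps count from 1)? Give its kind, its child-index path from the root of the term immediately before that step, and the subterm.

Answer: beta at root : ((\y.false) false)

Derivation:
step 0: (((\x.(\y.false)) (\z.false)) (let u = (\v.v) in (if true then false else false)))
step 1: [beta@0] ((\y.false) (let u = (\v.v) in (if true then false else false)))
step 2: [let@1] ((\y.false) (if true then false else false))
step 3: [if@1] ((\y.false) false)
step 4: [beta@root] false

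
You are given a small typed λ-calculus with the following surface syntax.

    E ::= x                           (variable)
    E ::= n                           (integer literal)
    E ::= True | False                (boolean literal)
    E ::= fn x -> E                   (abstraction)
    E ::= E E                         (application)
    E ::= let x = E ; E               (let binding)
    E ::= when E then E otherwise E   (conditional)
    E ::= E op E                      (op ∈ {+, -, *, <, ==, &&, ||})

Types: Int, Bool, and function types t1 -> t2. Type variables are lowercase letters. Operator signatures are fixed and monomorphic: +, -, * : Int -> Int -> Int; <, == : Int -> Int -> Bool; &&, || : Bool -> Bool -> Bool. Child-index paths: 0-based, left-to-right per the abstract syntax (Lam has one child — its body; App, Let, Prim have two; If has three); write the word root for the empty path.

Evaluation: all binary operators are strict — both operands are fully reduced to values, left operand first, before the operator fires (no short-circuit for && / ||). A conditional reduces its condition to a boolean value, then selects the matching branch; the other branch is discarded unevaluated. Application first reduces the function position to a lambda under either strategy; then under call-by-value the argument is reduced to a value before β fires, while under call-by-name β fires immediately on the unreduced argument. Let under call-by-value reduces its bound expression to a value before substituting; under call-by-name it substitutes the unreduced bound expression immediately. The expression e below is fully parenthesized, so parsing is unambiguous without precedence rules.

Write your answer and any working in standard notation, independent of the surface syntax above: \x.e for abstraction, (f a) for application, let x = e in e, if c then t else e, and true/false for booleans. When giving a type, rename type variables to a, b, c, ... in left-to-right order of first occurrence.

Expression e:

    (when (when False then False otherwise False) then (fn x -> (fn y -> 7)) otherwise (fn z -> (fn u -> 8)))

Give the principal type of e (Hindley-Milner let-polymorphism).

Working:
  unify Bool ~ Bool
  unify Bool ~ Bool
  unify Bool ~ Bool
\y._ : b -> Int
\x._ : a -> b -> Int
\u._ : d -> Int
\z._ : c -> d -> Int
  unify a -> b -> Int ~ c -> d -> Int
  unify a ~ c
  unify b -> Int ~ d -> Int
  unify b ~ d
  unify Int ~ Int

Answer: a -> b -> Int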